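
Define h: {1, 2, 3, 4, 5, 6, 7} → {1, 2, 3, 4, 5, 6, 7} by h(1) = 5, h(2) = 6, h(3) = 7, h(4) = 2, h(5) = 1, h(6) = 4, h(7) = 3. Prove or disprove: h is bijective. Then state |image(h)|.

The values 5, 6, 7, 2, 1, 4, 3 are a permutation of {1, 2, 3, 4, 5, 6, 7}: each element appears exactly once.
So h is injective and surjective, hence bijective.
The image of h is {1, 2, 3, 4, 5, 6, 7}, which has 7 elements.

7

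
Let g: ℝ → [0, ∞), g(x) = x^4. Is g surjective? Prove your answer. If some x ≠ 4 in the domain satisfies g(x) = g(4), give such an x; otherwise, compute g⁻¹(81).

For any y ∈ [0, ∞), x = y^{1/4} ∈ ℝ satisfies x^4 = y, so g is surjective.
For the follow-up, such an x exists: taking x = −4 ∈ ℝ gives g(−4) = 256 = g(4) with −4 ≠ 4.

-4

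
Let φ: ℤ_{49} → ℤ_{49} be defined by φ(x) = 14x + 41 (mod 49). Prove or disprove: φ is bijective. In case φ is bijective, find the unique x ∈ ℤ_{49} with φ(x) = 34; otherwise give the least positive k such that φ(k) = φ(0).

We have gcd(14, 49) = 7 > 1. Taking s = 0 and t = 7: φ(0) = 41 and φ(7) = 14·7 + 41 = 139 ≡ 41 (mod 49).
So φ(0) = φ(7) while 0 ≠ 7, hence φ is not injective, hence not bijective.
Since φ is not bijective, we find the least positive k with φ(k) = φ(0): this means 14k ≡ 0 (mod 49), i.e. 49 ∣ 14k. Since gcd(14, 49) = 7, dividing through by 7 this holds exactly when 7 ∣ 2k, and as gcd(2, 7) = 1, exactly when 7 ∣ k.
The smallest positive such k is 7.

7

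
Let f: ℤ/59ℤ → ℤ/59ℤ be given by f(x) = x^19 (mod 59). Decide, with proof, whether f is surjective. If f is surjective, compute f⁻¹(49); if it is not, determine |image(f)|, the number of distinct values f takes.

Since 59 is prime, the nonzero elements of ℤ/59ℤ form a cyclic group of order 58.
As gcd(19, 58) = 1, raising to the 19th power is a bijection on this group: if s^19 ≡ t^19 then (st^{−1})^19 = 1, and the only element of order dividing gcd(19, 58) = 1 is 1, so s = t.
With f(0) = 0 this makes f injective on all of ℤ/59ℤ, hence bijective (finite equal-size domain and codomain). In particular f is surjective.
Since f is surjective, we find the preimage of 49. The inverse of x ↦ x^19 on (ℤ/59ℤ)^× is x ↦ x^55, because 19·55 = 1045 = 18·58 + 1 ≡ 1 (mod 58) and x^{58} = 1 for x ≠ 0 (Fermat). So f⁻¹(49) = 49^55 mod 59.
Repeated squaring mod 59: 49^1 ≡ 49, 49^2 ≡ 49² = 2401 ≡ 41, 49^4 ≡ 41² = 1681 ≡ 29, 49^8 ≡ 29² = 841 ≡ 15, 49^16 ≡ 15² = 225 ≡ 48, 49^32 ≡ 48² = 2304 ≡ 3. Since 55 = 32 + 16 + 4 + 2 + 1, 49^55 ≡ 3·48·29·41·49: 3·48 = 144 ≡ 26, then 26·29 = 754 ≡ 46, then 46·41 = 1886 ≡ 57, then 57·49 = 2793 ≡ 20. So 49^55 ≡ 20 (mod 59).
Hence f⁻¹(49) = 20.

20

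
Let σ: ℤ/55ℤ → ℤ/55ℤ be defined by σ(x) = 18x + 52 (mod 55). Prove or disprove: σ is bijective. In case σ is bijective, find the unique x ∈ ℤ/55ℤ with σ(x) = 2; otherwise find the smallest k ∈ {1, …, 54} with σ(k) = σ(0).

Suppose σ(u) = σ(v) in ℤ/55ℤ. Then 18u + 52 ≡ 18v + 52 (mod 55), therefore 18(u − v) ≡ 0 (mod 55).
Since gcd(18, 55) = 1, 18 is invertible modulo 55, hence u − v ≡ 0 (mod 55), i.e. u = v.
We now compute 18⁻¹ mod 55 explicitly. Euclid's algorithm: 55 = 3·18 + 1; back-substituting gives 1 = 52·18 − 17·55, so 18⁻¹ ≡ 52 (mod 55).
Then y ↦ 52(y − 52) is a two-sided inverse to σ, so every y ∈ ℤ/55ℤ has a preimage.
Thus σ is bijective.
Since σ is bijective, we find σ⁻¹(2): we need 18x ≡ 2 − 52 ≡ 5 (mod 55). Using 18⁻¹ = 52: x ≡ 52·5 = 260 = 4·55 + 40, so x = 40.
Check: σ(40) = 18·40 + 52 = 772 = 14·55 + 2 ≡ 2 (mod 55).

40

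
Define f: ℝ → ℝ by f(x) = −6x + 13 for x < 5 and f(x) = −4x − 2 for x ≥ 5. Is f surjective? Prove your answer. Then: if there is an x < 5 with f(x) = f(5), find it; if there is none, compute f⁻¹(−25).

Both pieces are strictly decreasing (slopes −6 and −4), so each is injective on its own interval.
The left piece maps (−∞, 5) onto (−17, ∞); the right piece maps [5, ∞) onto (−∞, −22].
The union (−17, ∞) ∪ (−∞, −22] omits the interval between −17 and −22; in particular −17 has no preimage. So f is not surjective.
Because the two images are disjoint, no x < 5 has f(x) = f(5), so we compute f⁻¹(−25): −25 lies in (−∞, −22], so solve −4x − 2 = −25: x = (−25 + 2)/(−4) = 23/4.

23/4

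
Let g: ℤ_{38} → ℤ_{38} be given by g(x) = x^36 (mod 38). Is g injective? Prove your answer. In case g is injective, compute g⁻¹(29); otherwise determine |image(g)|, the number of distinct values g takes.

g(1) = 1^36 = 1.
g(3): Repeated squaring mod 38: 3^1 ≡ 3, 3^2 ≡ 3² = 9, 3^4 ≡ 9² = 81 ≡ 5, 3^8 ≡ 5² = 25, 3^16 ≡ 25² = 625 ≡ 17, 3^32 ≡ 17² = 289 ≡ 23. Since 36 = 32 + 4, 3^36 ≡ 23·5: 23·5 = 115 ≡ 1. So 3^36 ≡ 1 (mod 38).
So g(1) = g(3) = 1 while 1 ≠ 3, so g is not injective.
Since g is not injective, we determine |image(g)|. Computing x^36 mod 38 for each x (by repeated squaring, reducing mod 38 at every step), the values g(0), g(1), …, g(37) are: 0, 1, 20, 1, 20, 1, 20, 1, 20, 1, 20, 1, 20, 1, 20, 1, 20, 1, 20, 19, 20, 1, 20, 1, 20, 1, 20, 1, 20, 1, 20, 1, 20, 1, 20, 1, 20, 1.
The distinct values are {0, 1, 19, 20}; there are 4 of them.

4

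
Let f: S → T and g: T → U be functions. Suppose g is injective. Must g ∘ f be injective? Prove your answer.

not injective

No. Take S = {0, 1}, T = U = {0, 1, 2, 3}, f(0) = f(1) = 0, and g = identity (injective).
Then (g ∘ f)(0) = (g ∘ f)(1) = 0 with 0 ≠ 1, so g ∘ f is not injective.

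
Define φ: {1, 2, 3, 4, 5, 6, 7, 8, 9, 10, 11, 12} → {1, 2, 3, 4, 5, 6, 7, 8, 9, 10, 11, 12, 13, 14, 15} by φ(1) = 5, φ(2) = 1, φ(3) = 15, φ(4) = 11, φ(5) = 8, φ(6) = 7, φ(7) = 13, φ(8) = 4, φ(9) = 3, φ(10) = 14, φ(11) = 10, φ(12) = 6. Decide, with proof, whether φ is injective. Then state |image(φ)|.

12

The values φ(1), …, φ(12) are 5, 1, 15, 11, 8, 7, 13, 4, 3, 14, 10, 6 — all distinct.
So φ(a) = φ(b) only when a = b, and φ is injective.
The image of φ is {1, 3, 4, 5, 6, 7, 8, 10, 11, 13, 14, 15}, which has 12 elements.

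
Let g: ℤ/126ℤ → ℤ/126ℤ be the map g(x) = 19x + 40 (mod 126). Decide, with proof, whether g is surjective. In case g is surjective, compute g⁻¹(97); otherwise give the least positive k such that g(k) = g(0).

3

Recall: g is surjective if every y in the codomain equals g(x) for some x in the domain.
Since gcd(19, 126) = 1, 19 is invertible modulo 126. Euclid's algorithm: 126 = 6·19 + 12, 19 = 1·12 + 7, 12 = 1·7 + 5, 7 = 1·5 + 2, 5 = 2·2 + 1; back-substituting gives 1 = 73·19 − 11·126, so 19⁻¹ ≡ 73 (mod 126).
Then y ↦ 73(y − 40) is a two-sided inverse to g, so every y ∈ ℤ/126ℤ has a preimage.
Therefore g is surjective.
Since g is surjective, we compute g⁻¹(97): solve 19x + 40 ≡ 97 (mod 126), i.e. 19x ≡ 57 (mod 126).
Multiplying by 19⁻¹ = 73 gives x ≡ 73·57 = 4161 = 33·126 + 3 ≡ 3 (mod 126).
Check: g(3) = 19·3 + 40 = 97 ≡ 97 (mod 126).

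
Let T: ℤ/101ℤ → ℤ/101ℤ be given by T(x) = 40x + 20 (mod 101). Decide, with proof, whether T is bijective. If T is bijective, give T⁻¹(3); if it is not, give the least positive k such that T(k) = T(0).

93

Recall: T is injective if T(x_1) = T(x_2) implies x_1 = x_2.
Suppose T(x_1) = T(x_2) in ℤ/101ℤ. Then 40x_1 + 20 ≡ 40x_2 + 20 (mod 101), hence 40(x_1 − x_2) ≡ 0 (mod 101).
Since gcd(40, 101) = 1, 40 is invertible modulo 101, thus x_1 − x_2 ≡ 0 (mod 101), i.e. x_1 = x_2.
We now compute 40⁻¹ mod 101 explicitly. Euclid's algorithm: 101 = 2·40 + 21, 40 = 1·21 + 19, 21 = 1·19 + 2, 19 = 9·2 + 1; back-substituting gives 1 = 48·40 − 19·101, so 40⁻¹ ≡ 48 (mod 101).
For any y ∈ ℤ/101ℤ, x = 48(y − 20) mod 101 satisfies T(x) = 40·48(y − 20) + 20 ≡ y (since 40·48 ≡ 1 mod 101). So every y has a preimage.
Therefore T is bijective.
Since T is bijective, we compute T⁻¹(3): solve 40x + 20 ≡ 3 (mod 101), i.e. 40x ≡ 84 (mod 101).
Multiplying by 40⁻¹ = 48 gives x ≡ 48·84 = 4032 = 39·101 + 93 ≡ 93 (mod 101).
Check: T(93) = 40·93 + 20 = 3740 = 37·101 + 3 ≡ 3 (mod 101).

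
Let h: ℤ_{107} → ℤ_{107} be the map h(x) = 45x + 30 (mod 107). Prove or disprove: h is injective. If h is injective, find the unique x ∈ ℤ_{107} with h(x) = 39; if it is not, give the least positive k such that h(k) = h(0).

43

If h(x_1) = h(x_2), then 45x_1 ≡ 45x_2 (mod 107). Because gcd(45, 107) = 1, we may cancel 45 to get x_1 ≡ x_2 (mod 107).
So h is injective.
We now compute 45⁻¹ mod 107 explicitly. Euclid's algorithm: 107 = 2·45 + 17, 45 = 2·17 + 11, 17 = 1·11 + 6, 11 = 1·6 + 5, 6 = 1·5 + 1; back-substituting gives 1 = 88·45 − 37·107, so 45⁻¹ ≡ 88 (mod 107).
Since h is injective, we find h⁻¹(39): we need 45x ≡ 39 − 30 ≡ 9 (mod 107). Using 45⁻¹ = 88: x ≡ 88·9 = 792 = 7·107 + 43, so x = 43.
Check: h(43) = 45·43 + 30 = 1965 = 18·107 + 39 ≡ 39 (mod 107).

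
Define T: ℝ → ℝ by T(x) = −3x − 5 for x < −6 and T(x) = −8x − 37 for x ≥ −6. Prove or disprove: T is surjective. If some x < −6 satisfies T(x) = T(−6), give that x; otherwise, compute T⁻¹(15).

Both pieces are strictly decreasing (slopes −3 and −8), so each is injective on its own interval.
The left piece maps (−∞, −6) onto (13, ∞); the right piece maps [−6, ∞) onto (−∞, 11].
The union (13, ∞) ∪ (−∞, 11] omits the interval between 13 and 11; in particular 13 has no preimage. So T is not surjective.
Because the two images are disjoint, no x < −6 has T(x) = T(−6), so we compute T⁻¹(15): 15 lies in (13, ∞), so solve −3x − 5 = 15: x = (15 + 5)/(−3) = −20/3.

-20/3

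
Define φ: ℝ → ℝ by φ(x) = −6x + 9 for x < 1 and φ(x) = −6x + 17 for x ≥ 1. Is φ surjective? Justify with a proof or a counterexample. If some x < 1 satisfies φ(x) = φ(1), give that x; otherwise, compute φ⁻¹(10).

-1/3

Both pieces are strictly decreasing (slopes −6 and −6), so each is injective on its own interval.
The left piece maps (−∞, 1) onto (3, ∞); the right piece maps [1, ∞) onto (−∞, 11].
The union (3, ∞) ∪ (−∞, 11] covers ℝ, so φ is surjective.
For the follow-up: the images overlap, so an x < 1 with φ(x) = φ(1) exists. φ(1) = 11; solving −6x + 9 = 11 for x < 1 gives x = (11 − 9)/(−6) = −1/3.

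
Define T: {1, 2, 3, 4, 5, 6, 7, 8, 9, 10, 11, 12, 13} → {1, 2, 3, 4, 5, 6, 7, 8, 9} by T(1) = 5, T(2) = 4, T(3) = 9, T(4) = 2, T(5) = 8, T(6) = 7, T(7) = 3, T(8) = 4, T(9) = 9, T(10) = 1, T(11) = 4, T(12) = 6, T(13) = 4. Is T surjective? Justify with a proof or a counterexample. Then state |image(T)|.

Every element of the codomain has a preimage: 1 = T(10), 2 = T(4), 3 = T(7), 4 = T(2), 5 = T(1), 6 = T(12), 7 = T(6), 8 = T(5), 9 = T(3).
Thus T is surjective.
The image of T is {1, 2, 3, 4, 5, 6, 7, 8, 9}, which has 9 elements.

9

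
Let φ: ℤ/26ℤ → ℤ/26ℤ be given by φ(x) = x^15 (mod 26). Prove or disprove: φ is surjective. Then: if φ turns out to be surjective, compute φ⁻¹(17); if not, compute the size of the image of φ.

10

φ(1) = 1^15 = 1.
φ(3): Repeated squaring mod 26: 3^1 ≡ 3, 3^2 ≡ 3² = 9, 3^4 ≡ 9² = 81 ≡ 3, 3^8 ≡ 3² = 9. Since 15 = 8 + 4 + 2 + 1, 3^15 ≡ 9·3·9·3: 9·3 = 27 ≡ 1, then 1·9 = 9, then 9·3 = 27 ≡ 1. So 3^15 ≡ 1 (mod 26).
So φ(1) = φ(3) = 1 while 1 ≠ 3, hence φ is not injective.
A non-injective map from the 26-element set ℤ/26ℤ to itself takes at most 25 distinct values, so it cannot be surjective. Hence φ is not surjective.
Since φ is not surjective, we determine |image(φ)|. Computing x^15 mod 26 for each x (by repeated squaring, reducing mod 26 at every step), the values φ(0), φ(1), …, φ(25) are: 0, 1, 8, 1, 12, 21, 8, 5, 18, 1, 12, 5, 12, 13, 14, 21, 14, 25, 8, 21, 18, 5, 14, 25, 18, 25.
The distinct values are {0, 1, 5, 8, 12, 13, 14, 18, 21, 25}; there are 10 of them.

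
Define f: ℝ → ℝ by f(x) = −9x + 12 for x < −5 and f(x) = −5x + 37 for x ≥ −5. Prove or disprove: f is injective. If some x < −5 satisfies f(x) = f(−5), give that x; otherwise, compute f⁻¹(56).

Both pieces are strictly decreasing (slopes −9 and −5), so each is injective on its own interval.
The left piece maps (−∞, −5) onto (57, ∞); the right piece maps [−5, ∞) onto (−∞, 62].
These images overlap. In particular f(−5) = 62 (right piece), and solving −9x + 12 = 62 on the left piece gives x = −50/9 < −5.
So f(−50/9) = f(−5) with −50/9 ≠ −5, and f is not injective. This x = −50/9 is the requested value below −5.

-50/9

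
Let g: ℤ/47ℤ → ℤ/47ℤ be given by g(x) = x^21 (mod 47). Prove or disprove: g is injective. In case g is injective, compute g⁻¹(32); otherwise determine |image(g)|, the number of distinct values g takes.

42

Since 47 is prime, the nonzero elements of ℤ/47ℤ form a cyclic group of order 46.
As gcd(21, 46) = 1, raising to the 21st power is a bijection on this group: if s^21 ≡ t^21 then (st^{−1})^21 = 1, and the only element of order dividing gcd(21, 46) = 1 is 1, so s = t.
With g(0) = 0 this makes g injective on all of ℤ/47ℤ, hence bijective (finite equal-size domain and codomain). In particular g is injective.
Since g is injective, we find the preimage of 32. The inverse of x ↦ x^21 on (ℤ/47ℤ)^× is x ↦ x^11, because 21·11 = 231 = 5·46 + 1 ≡ 1 (mod 46) and x^{46} = 1 for x ≠ 0 (Fermat). So g⁻¹(32) = 32^11 mod 47.
Repeated squaring mod 47: 32^1 ≡ 32, 32^2 ≡ 32² = 1024 ≡ 37, 32^4 ≡ 37² = 1369 ≡ 6, 32^8 ≡ 6² = 36. Since 11 = 8 + 2 + 1, 32^11 ≡ 36·37·32: 36·37 = 1332 ≡ 16, then 16·32 = 512 ≡ 42. So 32^11 ≡ 42 (mod 47).
Hence g⁻¹(32) = 42.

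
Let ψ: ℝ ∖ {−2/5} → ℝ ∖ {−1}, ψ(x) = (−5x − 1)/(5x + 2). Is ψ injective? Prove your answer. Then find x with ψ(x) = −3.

-1/2

Suppose ψ(a) = ψ(b). Cross-multiplying: (−5a − 1)(5b + 2) = (−5b − 1)(5a + 2).
Expanding both sides and cancelling the symmetric terms leaves −5·(a − b) = 0. Since −5 ≠ 0, a = b. Therefore ψ is injective.
Solving ψ(x) = −3: cross-multiplying gives −5x − 1 = −3(5x + 2), which rearranges to 10x = −5, so x = −1/2.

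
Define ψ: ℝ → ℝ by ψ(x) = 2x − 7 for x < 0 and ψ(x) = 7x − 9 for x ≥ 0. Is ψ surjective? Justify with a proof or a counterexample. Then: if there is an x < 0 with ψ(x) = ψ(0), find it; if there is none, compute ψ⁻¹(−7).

Both pieces are strictly increasing (slopes 2 and 7), so each is injective on its own interval.
The left piece maps (−∞, 0) onto (−∞, −7); the right piece maps [0, ∞) onto [−9, ∞).
The union (−∞, −7) ∪ [−9, ∞) covers ℝ, so ψ is surjective.
For the follow-up: the images overlap, so an x < 0 with ψ(x) = ψ(0) exists. ψ(0) = −9; solving 2x − 7 = −9 for x < 0 gives x = (−9 + 7)/2 = −1.

-1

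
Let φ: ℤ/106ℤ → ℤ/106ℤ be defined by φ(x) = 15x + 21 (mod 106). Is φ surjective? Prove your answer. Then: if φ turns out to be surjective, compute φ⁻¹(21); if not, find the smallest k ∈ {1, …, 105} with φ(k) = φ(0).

Since gcd(15, 106) = 1, 15 is invertible modulo 106. Euclid's algorithm: 106 = 7·15 + 1; back-substituting gives 1 = 99·15 − 14·106, so 15⁻¹ ≡ 99 (mod 106).
For any y ∈ ℤ/106ℤ, x = 99(y − 21) mod 106 satisfies φ(x) = 15·99(y − 21) + 21 ≡ y (since 15·99 ≡ 1 mod 106). So every y has a preimage.
So φ is surjective.
Since φ is surjective, we find φ⁻¹(21): we need 15x ≡ 21 − 21 ≡ 0 (mod 106). Using 15⁻¹ = 99: x ≡ 99·0 = 0, so x = 0.
Check: φ(0) = 15·0 + 21 = 21 ≡ 21 (mod 106).

0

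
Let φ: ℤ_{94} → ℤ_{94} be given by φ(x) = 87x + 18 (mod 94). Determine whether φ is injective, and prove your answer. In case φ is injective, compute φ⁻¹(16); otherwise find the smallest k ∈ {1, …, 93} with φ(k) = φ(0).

By definition, φ is injective when φ(x_1) = φ(x_2) forces x_1 = x_2.
Suppose φ(x_1) = φ(x_2) in ℤ_{94}. Then 87x_1 + 18 ≡ 87x_2 + 18 (mod 94), thus 87(x_1 − x_2) ≡ 0 (mod 94).
Since gcd(87, 94) = 1, 87 is invertible modulo 94, so x_1 − x_2 ≡ 0 (mod 94), i.e. x_1 = x_2.
Hence φ is injective.
We now compute 87⁻¹ mod 94 explicitly. Euclid's algorithm: 94 = 1·87 + 7, 87 = 12·7 + 3, 7 = 2·3 + 1; back-substituting gives 1 = 67·87 − 62·94, so 87⁻¹ ≡ 67 (mod 94).
Since φ is injective, we find φ⁻¹(16): we need 87x ≡ 16 − 18 ≡ 92 (mod 94). Using 87⁻¹ = 67: x ≡ 67·92 = 6164 = 65·94 + 54, so x = 54.
Check: φ(54) = 87·54 + 18 = 4716 = 50·94 + 16 ≡ 16 (mod 94).

54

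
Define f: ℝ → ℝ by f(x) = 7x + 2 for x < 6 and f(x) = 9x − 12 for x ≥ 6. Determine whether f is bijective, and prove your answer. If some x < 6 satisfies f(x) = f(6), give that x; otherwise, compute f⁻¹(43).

Both pieces are strictly increasing (slopes 7 and 9), so each is injective on its own interval.
The left piece maps (−∞, 6) onto (−∞, 44); the right piece maps [6, ∞) onto [42, ∞).
These images overlap. In particular f(6) = 42 (right piece), and solving 7x + 2 = 42 on the left piece gives x = 40/7 < 6.
So f(40/7) = f(6) with 40/7 ≠ 6, and f is not injective, hence not bijective. This x = 40/7 is the requested value below 6.

40/7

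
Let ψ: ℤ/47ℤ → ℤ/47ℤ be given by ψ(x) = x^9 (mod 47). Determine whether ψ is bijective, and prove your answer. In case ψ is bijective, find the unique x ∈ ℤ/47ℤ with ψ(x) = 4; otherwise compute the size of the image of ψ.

Since 47 is prime, the nonzero elements of ℤ/47ℤ form a cyclic group of order 46.
As gcd(9, 46) = 1, raising to the 9th power is a bijection on this group: if u^9 ≡ v^9 then (uv^{−1})^9 = 1, and the only element of order dividing gcd(9, 46) = 1 is 1, so u = v.
With ψ(0) = 0 this makes ψ injective on all of ℤ/47ℤ, hence bijective (finite equal-size domain and codomain). In particular ψ is bijective.
Since ψ is bijective, we find the preimage of 4. The inverse of x ↦ x^9 on (ℤ/47ℤ)^× is x ↦ x^41, because 9·41 = 369 = 8·46 + 1 ≡ 1 (mod 46) and x^{46} = 1 for x ≠ 0 (Fermat). So ψ⁻¹(4) = 4^41 mod 47.
Repeated squaring mod 47: 4^1 ≡ 4, 4^2 ≡ 4² = 16, 4^4 ≡ 16² = 256 ≡ 21, 4^8 ≡ 21² = 441 ≡ 18, 4^16 ≡ 18² = 324 ≡ 42, 4^32 ≡ 42² = 1764 ≡ 25. Since 41 = 32 + 8 + 1, 4^41 ≡ 25·18·4: 25·18 = 450 ≡ 27, then 27·4 = 108 ≡ 14. So 4^41 ≡ 14 (mod 47).
Hence ψ⁻¹(4) = 14.

14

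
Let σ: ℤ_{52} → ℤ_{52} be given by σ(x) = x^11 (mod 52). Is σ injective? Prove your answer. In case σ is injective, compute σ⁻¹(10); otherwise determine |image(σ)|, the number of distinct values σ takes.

39

σ(0) = 0^11 = 0.
σ(26): Repeated squaring mod 52: 26^1 ≡ 26, 26^2 ≡ 26² = 676 ≡ 0, 26^4 ≡ 0² = 0, 26^8 ≡ 0² = 0. Since 11 = 8 + 2 + 1, 26^11 ≡ 0·0·26: 0·0 = 0, then 0·26 = 0. So 26^11 ≡ 0 (mod 52).
So σ(0) = σ(26) = 0 while 0 ≠ 26, so σ is not injective.
Since σ is not injective, we determine |image(σ)|. Computing x^11 mod 52 for each x (by repeated squaring, reducing mod 52 at every step), the values σ(0), σ(1), …, σ(51) are: 0, 1, 20, 35, 36, 21, 24, 15, 44, 29, 4, 19, 12, 13, 40, 7, 48, 49, 8, 11, 28, 5, 16, 43, 32, 25, 0, 27, 20, 9, 36, 47, 24, 41, 44, 3, 4, 45, 12, 39, 40, 33, 48, 23, 8, 37, 28, 31, 16, 17, 32, 51.
The distinct values are {0, 1, 3, 4, 5, 7, 8, 9, 11, 12, 13, 15, 16, 17, 19, 20, 21, 23, 24, 25, 27, 28, 29, 31, 32, 33, 35, 36, 37, 39, 40, 41, 43, 44, 45, 47, 48, 49, 51}; there are 39 of them.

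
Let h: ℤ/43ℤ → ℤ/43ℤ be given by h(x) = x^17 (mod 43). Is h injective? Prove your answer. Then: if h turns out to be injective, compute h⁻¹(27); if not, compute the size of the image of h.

22

Since 43 is prime, the nonzero elements of ℤ/43ℤ form a cyclic group of order 42.
As gcd(17, 42) = 1, raising to the 17th power is a bijection on this group: if a^17 ≡ b^17 then (ab^{−1})^17 = 1, and the only element of order dividing gcd(17, 42) = 1 is 1, so a = b.
With h(0) = 0 this makes h injective on all of ℤ/43ℤ, hence bijective (finite equal-size domain and codomain). In particular h is injective.
Since h is injective, we find the preimage of 27. The inverse of x ↦ x^17 on (ℤ/43ℤ)^× is x ↦ x^5, because 17·5 = 85 = 2·42 + 1 ≡ 1 (mod 42) and x^{42} = 1 for x ≠ 0 (Fermat). So h⁻¹(27) = 27^5 mod 43.
Repeated squaring mod 43: 27^1 ≡ 27, 27^2 ≡ 27² = 729 ≡ 41, 27^4 ≡ 41² = 1681 ≡ 4. Since 5 = 4 + 1, 27^5 ≡ 4·27: 4·27 = 108 ≡ 22. So 27^5 ≡ 22 (mod 43).
Hence h⁻¹(27) = 22.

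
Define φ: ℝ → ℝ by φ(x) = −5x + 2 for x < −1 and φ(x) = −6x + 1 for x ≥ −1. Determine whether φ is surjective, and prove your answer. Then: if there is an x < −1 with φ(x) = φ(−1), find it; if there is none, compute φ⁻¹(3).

-1/3

Both pieces are strictly decreasing (slopes −5 and −6), so each is injective on its own interval.
The left piece maps (−∞, −1) onto (7, ∞); the right piece maps [−1, ∞) onto (−∞, 7].
These images together cover ℝ, so φ is surjective.
Because the two images are disjoint, no x < −1 has φ(x) = φ(−1), so we compute φ⁻¹(3): 3 lies in (−∞, 7], so solve −6x + 1 = 3: x = (3 − 1)/(−6) = −1/3.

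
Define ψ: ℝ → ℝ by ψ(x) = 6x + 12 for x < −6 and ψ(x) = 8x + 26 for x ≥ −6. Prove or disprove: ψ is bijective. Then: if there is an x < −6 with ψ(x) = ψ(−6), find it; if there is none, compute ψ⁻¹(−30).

-7

Both pieces are strictly increasing (slopes 6 and 8), so each is injective on its own interval.
The left piece maps (−∞, −6) onto (−∞, −24); the right piece maps [−6, ∞) onto [−22, ∞).
The images leave a gap (−24 has no preimage), so ψ is not surjective, hence not bijective.
Because the two images are disjoint, no x < −6 has ψ(x) = ψ(−6), so we compute ψ⁻¹(−30): −30 lies in (−∞, −24), so solve 6x + 12 = −30: x = (−30 − 12)/6 = −7.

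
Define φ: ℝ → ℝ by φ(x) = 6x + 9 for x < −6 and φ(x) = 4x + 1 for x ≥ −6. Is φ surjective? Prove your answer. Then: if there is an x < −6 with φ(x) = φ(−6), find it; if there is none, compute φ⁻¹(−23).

Both pieces are strictly increasing (slopes 6 and 4), so each is injective on its own interval.
The left piece maps (−∞, −6) onto (−∞, −27); the right piece maps [−6, ∞) onto [−23, ∞).
The union (−∞, −27) ∪ [−23, ∞) omits the interval between −27 and −23; in particular −27 has no preimage. So φ is not surjective.
Because the two images are disjoint, no x < −6 has φ(x) = φ(−6), so we compute φ⁻¹(−23): −23 lies in [−23, ∞), so solve 4x + 1 = −23: x = (−23 − 1)/4 = −6.

-6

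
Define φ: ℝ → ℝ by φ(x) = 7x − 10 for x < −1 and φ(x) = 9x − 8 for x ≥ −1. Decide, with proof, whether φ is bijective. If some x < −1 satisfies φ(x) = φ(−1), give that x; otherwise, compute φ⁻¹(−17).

-1

Both pieces are strictly increasing (slopes 7 and 9), so each is injective on its own interval.
The left piece maps (−∞, −1) onto (−∞, −17); the right piece maps [−1, ∞) onto [−17, ∞).
Since −17 = −17, the images partition ℝ: φ is injective and surjective, hence bijective.
Because the two images are disjoint, no x < −1 has φ(x) = φ(−1), so we compute φ⁻¹(−17): −17 lies in [−17, ∞), so solve 9x − 8 = −17: x = (−17 + 8)/9 = −1.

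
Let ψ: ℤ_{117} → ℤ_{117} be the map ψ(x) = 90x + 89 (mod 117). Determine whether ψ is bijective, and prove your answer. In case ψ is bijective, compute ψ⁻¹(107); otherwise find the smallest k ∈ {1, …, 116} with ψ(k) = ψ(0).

By definition, ψ is injective if ψ(u) = ψ(v) implies u = v.
We have gcd(90, 117) = 9 > 1. Taking u = 0 and v = 13: ψ(0) = 89 and ψ(13) = 90·13 + 89 = 1259 ≡ 89 (mod 117).
So ψ(0) = ψ(13) while 0 ≠ 13, hence ψ is not injective, hence not bijective.
Since ψ is not bijective, we find the least positive k with ψ(k) = ψ(0): this means 90k ≡ 0 (mod 117), i.e. 117 ∣ 90k. Since gcd(90, 117) = 9, dividing through by 9 this holds exactly when 13 ∣ 10k, and as gcd(10, 13) = 1, exactly when 13 ∣ k.
The smallest positive such k is 13.

13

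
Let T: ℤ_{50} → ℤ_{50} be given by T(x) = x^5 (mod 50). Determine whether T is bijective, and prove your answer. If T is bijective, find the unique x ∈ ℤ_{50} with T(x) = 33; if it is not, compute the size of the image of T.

T(0) = 0^5 = 0.
T(10): Repeated squaring mod 50: 10^1 ≡ 10, 10^2 ≡ 10² = 100 ≡ 0, 10^4 ≡ 0² = 0. Since 5 = 4 + 1, 10^5 ≡ 0·10: 0·10 = 0. So 10^5 ≡ 0 (mod 50).
So T(0) = T(10) = 0 while 0 ≠ 10, thus T is not injective, hence not bijective.
Since T is not bijective, we determine |image(T)|. Computing x^5 mod 50 for each x (by repeated squaring, reducing mod 50 at every step), the values T(0), T(1), …, T(49) are: 0, 1, 32, 43, 24, 25, 26, 7, 18, 49, 0, 1, 32, 43, 24, 25, 26, 7, 18, 49, 0, 1, 32, 43, 24, 25, 26, 7, 18, 49, 0, 1, 32, 43, 24, 25, 26, 7, 18, 49, 0, 1, 32, 43, 24, 25, 26, 7, 18, 49.
The distinct values are {0, 1, 7, 18, 24, 25, 26, 32, 43, 49}; there are 10 of them.

10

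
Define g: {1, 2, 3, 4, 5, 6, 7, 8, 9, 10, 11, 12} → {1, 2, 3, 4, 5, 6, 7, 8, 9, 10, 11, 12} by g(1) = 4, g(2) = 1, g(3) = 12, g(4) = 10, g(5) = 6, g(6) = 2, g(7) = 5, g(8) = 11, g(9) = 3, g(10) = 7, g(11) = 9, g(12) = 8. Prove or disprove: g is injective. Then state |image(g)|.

12

The values g(1), …, g(12) are 4, 1, 12, 10, 6, 2, 5, 11, 3, 7, 9, 8 — all distinct.
So g(x_1) = g(x_2) only when x_1 = x_2, and g is injective.
The image of g is {1, 2, 3, 4, 5, 6, 7, 8, 9, 10, 11, 12}, which has 12 elements.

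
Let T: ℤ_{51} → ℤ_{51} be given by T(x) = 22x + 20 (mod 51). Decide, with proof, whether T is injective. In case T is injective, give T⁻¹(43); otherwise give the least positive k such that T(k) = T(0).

Recall that T is injective when T(s) = T(t) forces s = t.
If T(s) = T(t), then 22s ≡ 22t (mod 51). Because gcd(22, 51) = 1, we may cancel 22 to get s ≡ t (mod 51).
Thus T is injective.
We now compute 22⁻¹ mod 51 explicitly. Euclid's algorithm: 51 = 2·22 + 7, 22 = 3·7 + 1; back-substituting gives 1 = 7·22 − 3·51, so 22⁻¹ ≡ 7 (mod 51).
Since T is injective, we find T⁻¹(43): we need 22x ≡ 43 − 20 ≡ 23 (mod 51). Using 22⁻¹ = 7: x ≡ 7·23 = 161 = 3·51 + 8, so x = 8.
Check: T(8) = 22·8 + 20 = 196 = 3·51 + 43 ≡ 43 (mod 51).

8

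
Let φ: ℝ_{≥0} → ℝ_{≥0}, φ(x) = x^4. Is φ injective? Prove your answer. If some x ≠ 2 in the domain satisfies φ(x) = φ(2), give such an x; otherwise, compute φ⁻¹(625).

5

On ℝ_{≥0}, x ↦ x^4 is strictly increasing, so φ(a) = φ(b) forces a = b. So φ is injective.
Since x ↦ x^4 is strictly increasing on ℝ_{≥0}, it is injective there, so no x ≠ 2 in the domain has φ(x) = φ(2). We therefore compute φ⁻¹(625) = 625^{1/4} = 5 (indeed 5^4 = 625).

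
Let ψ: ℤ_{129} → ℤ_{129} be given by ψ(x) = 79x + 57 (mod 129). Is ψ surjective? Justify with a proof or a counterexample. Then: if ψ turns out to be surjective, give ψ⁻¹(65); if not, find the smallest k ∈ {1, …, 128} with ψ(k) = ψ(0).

Since gcd(79, 129) = 1, 79 is invertible modulo 129. Euclid's algorithm: 129 = 1·79 + 50, 79 = 1·50 + 29, 50 = 1·29 + 21, 29 = 1·21 + 8, 21 = 2·8 + 5, 8 = 1·5 + 3, 5 = 1·3 + 2, 3 = 1·2 + 1; back-substituting gives 1 = 49·79 − 30·129, so 79⁻¹ ≡ 49 (mod 129).
For any y ∈ ℤ_{129}, x = 49(y − 57) mod 129 satisfies ψ(x) = 79·49(y − 57) + 57 ≡ y (since 79·49 ≡ 1 mod 129). So every y has a preimage.
Hence ψ is surjective.
Since ψ is surjective, we find ψ⁻¹(65): we need 79x ≡ 65 − 57 ≡ 8 (mod 129). Using 79⁻¹ = 49: x ≡ 49·8 = 392 = 3·129 + 5, so x = 5.
Check: ψ(5) = 79·5 + 57 = 452 = 3·129 + 65 ≡ 65 (mod 129).

5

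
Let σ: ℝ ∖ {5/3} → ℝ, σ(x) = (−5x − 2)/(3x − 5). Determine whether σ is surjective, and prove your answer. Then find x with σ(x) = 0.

-2/5

If σ(x) = −5/3, cross-multiplying gives 3(−5x − 2) = −5(3x − 5), which simplifies to −6 = 25 — false.  So −5/3 has no preimage and σ is not surjective.
Solving σ(x) = 0: cross-multiplying gives −5x − 2 = 0(3x − 5), which rearranges to −5x = 2, so x = −2/5.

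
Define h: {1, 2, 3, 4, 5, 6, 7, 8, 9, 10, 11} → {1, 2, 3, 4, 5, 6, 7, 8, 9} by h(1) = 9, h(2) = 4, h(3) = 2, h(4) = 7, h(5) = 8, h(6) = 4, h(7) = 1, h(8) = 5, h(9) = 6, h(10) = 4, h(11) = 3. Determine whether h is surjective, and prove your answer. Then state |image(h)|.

9

Every element of the codomain has a preimage: 1 = h(7), 2 = h(3), 3 = h(11), 4 = h(2), 5 = h(8), 6 = h(9), 7 = h(4), 8 = h(5), 9 = h(1).
Hence h is surjective.
The image of h is {1, 2, 3, 4, 5, 6, 7, 8, 9}, which has 9 elements.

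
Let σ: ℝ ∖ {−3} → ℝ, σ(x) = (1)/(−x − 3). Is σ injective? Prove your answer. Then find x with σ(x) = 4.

-13/4

Suppose σ(u) = σ(v). Cross-multiplying: (1)(−v − 3) = (1)(−u − 3).
Expanding both sides and cancelling the symmetric terms leaves 1·(u − v) = 0. Since 1 ≠ 0, u = v. So σ is injective.
Solving σ(x) = 4: cross-multiplying gives 1 = 4(−x − 3), which rearranges to 4x = −13, so x = −13/4.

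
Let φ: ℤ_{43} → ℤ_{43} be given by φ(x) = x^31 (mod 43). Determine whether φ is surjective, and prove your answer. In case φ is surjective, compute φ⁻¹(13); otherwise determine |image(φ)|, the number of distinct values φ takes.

14

Since 43 is prime, the nonzero elements of ℤ_{43} form a cyclic group of order 42.
As gcd(31, 42) = 1, raising to the 31st power is a bijection on this group: if x_1^31 ≡ x_2^31 then (x_1x_2^{−1})^31 = 1, and the only element of order dividing gcd(31, 42) = 1 is 1, so x_1 = x_2.
With φ(0) = 0 this makes φ injective on all of ℤ_{43}, hence bijective (finite equal-size domain and codomain). In particular φ is surjective.
Since φ is surjective, we find the preimage of 13. The inverse of x ↦ x^31 on (ℤ_{43})^× is x ↦ x^19, because 31·19 = 589 = 14·42 + 1 ≡ 1 (mod 42) and x^{42} = 1 for x ≠ 0 (Fermat). So φ⁻¹(13) = 13^19 mod 43.
Repeated squaring mod 43: 13^1 ≡ 13, 13^2 ≡ 13² = 169 ≡ 40, 13^4 ≡ 40² = 1600 ≡ 9, 13^8 ≡ 9² = 81 ≡ 38, 13^16 ≡ 38² = 1444 ≡ 25. Since 19 = 16 + 2 + 1, 13^19 ≡ 25·40·13: 25·40 = 1000 ≡ 11, then 11·13 = 143 ≡ 14. So 13^19 ≡ 14 (mod 43).
Hence φ⁻¹(13) = 14.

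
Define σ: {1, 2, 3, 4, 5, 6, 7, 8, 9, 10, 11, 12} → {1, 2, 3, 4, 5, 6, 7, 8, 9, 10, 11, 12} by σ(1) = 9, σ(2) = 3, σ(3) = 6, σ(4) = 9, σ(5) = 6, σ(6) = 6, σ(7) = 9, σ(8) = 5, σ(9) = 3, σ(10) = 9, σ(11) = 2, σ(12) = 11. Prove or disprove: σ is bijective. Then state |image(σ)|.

6

σ(1) = 9 = σ(4) with 1 ≠ 4, so σ is not injective, hence not bijective.
The image of σ is {2, 3, 5, 6, 9, 11}, which has 6 elements.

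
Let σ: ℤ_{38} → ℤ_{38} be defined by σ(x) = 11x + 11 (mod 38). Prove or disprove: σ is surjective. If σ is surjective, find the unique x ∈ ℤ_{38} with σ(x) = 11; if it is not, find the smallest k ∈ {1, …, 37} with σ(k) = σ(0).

Since gcd(11, 38) = 1, 11 is invertible modulo 38. Euclid's algorithm: 38 = 3·11 + 5, 11 = 2·5 + 1; back-substituting gives 1 = 7·11 − 2·38, so 11⁻¹ ≡ 7 (mod 38).
For any y ∈ ℤ_{38}, x = 7(y − 11) mod 38 satisfies σ(x) = 11·7(y − 11) + 11 ≡ y (since 11·7 ≡ 1 mod 38). So every y has a preimage.
So σ is surjective.
Since σ is surjective, we find σ⁻¹(11): we need 11x ≡ 11 − 11 ≡ 0 (mod 38). Using 11⁻¹ = 7: x ≡ 7·0 = 0, so x = 0.
Check: σ(0) = 11·0 + 11 = 11 ≡ 11 (mod 38).

0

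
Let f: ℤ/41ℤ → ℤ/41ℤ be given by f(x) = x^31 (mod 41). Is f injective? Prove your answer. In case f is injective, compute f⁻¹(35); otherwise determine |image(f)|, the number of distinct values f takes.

Since 41 is prime, the nonzero elements of ℤ/41ℤ form a cyclic group of order 40.
As gcd(31, 40) = 1, raising to the 31st power is a bijection on this group: if s^31 ≡ t^31 then (st^{−1})^31 = 1, and the only element of order dividing gcd(31, 40) = 1 is 1, so s = t.
With f(0) = 0 this makes f injective on all of ℤ/41ℤ, hence bijective (finite equal-size domain and codomain). In particular f is injective.
Since f is injective, we find the preimage of 35. The inverse of x ↦ x^31 on (ℤ/41ℤ)^× is x ↦ x^31, because 31·31 = 961 = 24·40 + 1 ≡ 1 (mod 40) and x^{40} = 1 for x ≠ 0 (Fermat). So f⁻¹(35) = 35^31 mod 41.
Repeated squaring mod 41: 35^1 ≡ 35, 35^2 ≡ 35² = 1225 ≡ 36, 35^4 ≡ 36² = 1296 ≡ 25, 35^8 ≡ 25² = 625 ≡ 10, 35^16 ≡ 10² = 100 ≡ 18. Since 31 = 16 + 8 + 4 + 2 + 1, 35^31 ≡ 18·10·25·36·35: 18·10 = 180 ≡ 16, then 16·25 = 400 ≡ 31, then 31·36 = 1116 ≡ 9, then 9·35 = 315 ≡ 28. So 35^31 ≡ 28 (mod 41).
Hence f⁻¹(35) = 28.

28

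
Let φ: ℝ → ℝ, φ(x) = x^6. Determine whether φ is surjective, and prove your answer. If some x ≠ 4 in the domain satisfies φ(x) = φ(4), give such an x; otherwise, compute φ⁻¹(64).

-4

Since 6 is even, x^6 ≥ 0 for all x ∈ ℝ, so −1 ∈ ℝ has no preimage. Therefore φ is not surjective.
For the follow-up, such an x exists: taking x = −4 ∈ ℝ gives φ(−4) = 4096 = φ(4) with −4 ≠ 4.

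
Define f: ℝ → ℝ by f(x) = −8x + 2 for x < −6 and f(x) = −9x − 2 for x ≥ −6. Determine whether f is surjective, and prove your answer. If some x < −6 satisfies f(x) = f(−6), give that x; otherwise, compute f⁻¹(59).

-25/4

Both pieces are strictly decreasing (slopes −8 and −9), so each is injective on its own interval.
The left piece maps (−∞, −6) onto (50, ∞); the right piece maps [−6, ∞) onto (−∞, 52].
The union (50, ∞) ∪ (−∞, 52] covers ℝ, so f is surjective.
For the follow-up: the images overlap, so an x < −6 with f(x) = f(−6) exists. f(−6) = 52; solving −8x + 2 = 52 for x < −6 gives x = (52 − 2)/(−8) = −25/4.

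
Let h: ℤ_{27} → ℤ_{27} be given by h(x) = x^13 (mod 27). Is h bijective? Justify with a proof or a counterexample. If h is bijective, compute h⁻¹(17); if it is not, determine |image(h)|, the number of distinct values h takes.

19

h(0) = 0^13 = 0.
h(3): Repeated squaring mod 27: 3^1 ≡ 3, 3^2 ≡ 3² = 9, 3^4 ≡ 9² = 81 ≡ 0, 3^8 ≡ 0² = 0. Since 13 = 8 + 4 + 1, 3^13 ≡ 0·0·3: 0·0 = 0, then 0·3 = 0. So 3^13 ≡ 0 (mod 27).
So h(0) = h(3) = 0 while 0 ≠ 3, hence h is not injective, hence not bijective.
Since h is not bijective, we determine |image(h)|. Computing x^13 mod 27 for each x (by repeated squaring, reducing mod 27 at every step), the values h(0), h(1), …, h(26) are: 0, 1, 11, 0, 13, 23, 0, 25, 8, 0, 10, 20, 0, 22, 5, 0, 7, 17, 0, 19, 2, 0, 4, 14, 0, 16, 26.
The distinct values are {0, 1, 2, 4, 5, 7, 8, 10, 11, 13, 14, 16, 17, 19, 20, 22, 23, 25, 26}; there are 19 of them.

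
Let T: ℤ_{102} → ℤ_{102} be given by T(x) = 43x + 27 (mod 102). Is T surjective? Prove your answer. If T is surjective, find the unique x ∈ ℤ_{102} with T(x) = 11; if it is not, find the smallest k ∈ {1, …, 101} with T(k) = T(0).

Since gcd(43, 102) = 1, 43 is invertible modulo 102. Euclid's algorithm: 102 = 2·43 + 16, 43 = 2·16 + 11, 16 = 1·11 + 5, 11 = 2·5 + 1; back-substituting gives 1 = 19·43 − 8·102, so 43⁻¹ ≡ 19 (mod 102).
For any y ∈ ℤ_{102}, x = 19(y − 27) mod 102 satisfies T(x) = 43·19(y − 27) + 27 ≡ y (since 43·19 ≡ 1 mod 102). So every y has a preimage.
Thus T is surjective.
Since T is surjective, we find T⁻¹(11): we need 43x ≡ 11 − 27 ≡ 86 (mod 102). Using 43⁻¹ = 19: x ≡ 19·86 = 1634 = 16·102 + 2, so x = 2.
Check: T(2) = 43·2 + 27 = 113 = 1·102 + 11 ≡ 11 (mod 102).

2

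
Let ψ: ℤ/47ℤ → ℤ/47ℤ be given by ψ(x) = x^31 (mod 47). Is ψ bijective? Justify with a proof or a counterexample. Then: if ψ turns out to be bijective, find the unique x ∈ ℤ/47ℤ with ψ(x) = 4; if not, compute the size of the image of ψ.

17

Since 47 is prime, the nonzero elements of ℤ/47ℤ form a cyclic group of order 46.
As gcd(31, 46) = 1, raising to the 31st power is a bijection on this group: if x_1^31 ≡ x_2^31 then (x_1x_2^{−1})^31 = 1, and the only element of order dividing gcd(31, 46) = 1 is 1, so x_1 = x_2.
With ψ(0) = 0 this makes ψ injective on all of ℤ/47ℤ, hence bijective (finite equal-size domain and codomain). In particular ψ is bijective.
Since ψ is bijective, we find the preimage of 4. The inverse of x ↦ x^31 on (ℤ/47ℤ)^× is x ↦ x^3, because 31·3 = 93 = 2·46 + 1 ≡ 1 (mod 46) and x^{46} = 1 for x ≠ 0 (Fermat). So ψ⁻¹(4) = 4^3 mod 47.
Repeated squaring mod 47: 4^1 ≡ 4, 4^2 ≡ 4² = 16. Since 3 = 2 + 1, 4^3 ≡ 16·4: 16·4 = 64 ≡ 17. So 4^3 ≡ 17 (mod 47).
Hence ψ⁻¹(4) = 17.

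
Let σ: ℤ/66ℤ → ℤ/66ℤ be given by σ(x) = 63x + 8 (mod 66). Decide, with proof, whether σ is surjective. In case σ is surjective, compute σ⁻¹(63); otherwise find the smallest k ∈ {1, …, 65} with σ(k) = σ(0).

By definition, σ is surjective if every y in the codomain equals σ(x) for some x in the domain.
Since gcd(63, 66) = 3, we have 63x ≡ 0 (mod 3) for all x, so σ(x) ≡ 2 (mod 3).
But 0 ≢ 2 (mod 3), so 0 ∈ ℤ/66ℤ has no preimage. Hence σ is not surjective.
Since σ is not surjective, we find the least positive k with σ(k) = σ(0): this means 63k ≡ 0 (mod 66), i.e. 66 ∣ 63k. Since gcd(63, 66) = 3, dividing through by 3 this holds exactly when 22 ∣ 21k, and as gcd(21, 22) = 1, exactly when 22 ∣ k.
The smallest positive such k is 22.

22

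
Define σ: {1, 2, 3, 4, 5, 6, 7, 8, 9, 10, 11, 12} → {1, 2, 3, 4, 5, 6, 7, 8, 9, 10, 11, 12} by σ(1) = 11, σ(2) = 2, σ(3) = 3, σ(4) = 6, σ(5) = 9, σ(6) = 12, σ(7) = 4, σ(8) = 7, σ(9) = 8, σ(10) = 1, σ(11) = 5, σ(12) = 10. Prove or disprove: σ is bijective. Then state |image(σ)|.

12

The values 11, 2, 3, 6, 9, 12, 4, 7, 8, 1, 5, 10 are a permutation of {1, 2, 3, 4, 5, 6, 7, 8, 9, 10, 11, 12}: each element appears exactly once.
So σ is injective and surjective, hence bijective.
The image of σ is {1, 2, 3, 4, 5, 6, 7, 8, 9, 10, 11, 12}, which has 12 elements.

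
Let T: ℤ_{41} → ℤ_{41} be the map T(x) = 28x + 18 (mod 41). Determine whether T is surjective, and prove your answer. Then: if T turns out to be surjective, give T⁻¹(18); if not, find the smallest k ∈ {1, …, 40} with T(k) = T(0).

0

Since gcd(28, 41) = 1, 28 is invertible modulo 41. Euclid's algorithm: 41 = 1·28 + 13, 28 = 2·13 + 2, 13 = 6·2 + 1; back-substituting gives 1 = 22·28 − 15·41, so 28⁻¹ ≡ 22 (mod 41).
For any y ∈ ℤ_{41}, x = 22(y − 18) mod 41 satisfies T(x) = 28·22(y − 18) + 18 ≡ y (since 28·22 ≡ 1 mod 41). So every y has a preimage.
Therefore T is surjective.
Since T is surjective, we compute T⁻¹(18): solve 28x + 18 ≡ 18 (mod 41), i.e. 28x ≡ 0 (mod 41).
Multiplying by 28⁻¹ = 22 gives x ≡ 22·0 = 0 ≡ 0 (mod 41).
Check: T(0) = 28·0 + 18 = 18 ≡ 18 (mod 41).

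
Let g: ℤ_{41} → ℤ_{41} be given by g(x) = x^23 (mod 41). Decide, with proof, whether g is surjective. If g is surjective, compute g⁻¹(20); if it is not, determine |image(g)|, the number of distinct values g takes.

8

Since 41 is prime, the nonzero elements of ℤ_{41} form a cyclic group of order 40.
As gcd(23, 40) = 1, raising to the 23rd power is a bijection on this group: if x_1^23 ≡ x_2^23 then (x_1x_2^{−1})^23 = 1, and the only element of order dividing gcd(23, 40) = 1 is 1, so x_1 = x_2.
With g(0) = 0 this makes g injective on all of ℤ_{41}, hence bijective (finite equal-size domain and codomain). In particular g is surjective.
Since g is surjective, we find the preimage of 20. The inverse of x ↦ x^23 on (ℤ_{41})^× is x ↦ x^7, because 23·7 = 161 = 4·40 + 1 ≡ 1 (mod 40) and x^{40} = 1 for x ≠ 0 (Fermat). So g⁻¹(20) = 20^7 mod 41.
Repeated squaring mod 41: 20^1 ≡ 20, 20^2 ≡ 20² = 400 ≡ 31, 20^4 ≡ 31² = 961 ≡ 18. Since 7 = 4 + 2 + 1, 20^7 ≡ 18·31·20: 18·31 = 558 ≡ 25, then 25·20 = 500 ≡ 8. So 20^7 ≡ 8 (mod 41).
Hence g⁻¹(20) = 8.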